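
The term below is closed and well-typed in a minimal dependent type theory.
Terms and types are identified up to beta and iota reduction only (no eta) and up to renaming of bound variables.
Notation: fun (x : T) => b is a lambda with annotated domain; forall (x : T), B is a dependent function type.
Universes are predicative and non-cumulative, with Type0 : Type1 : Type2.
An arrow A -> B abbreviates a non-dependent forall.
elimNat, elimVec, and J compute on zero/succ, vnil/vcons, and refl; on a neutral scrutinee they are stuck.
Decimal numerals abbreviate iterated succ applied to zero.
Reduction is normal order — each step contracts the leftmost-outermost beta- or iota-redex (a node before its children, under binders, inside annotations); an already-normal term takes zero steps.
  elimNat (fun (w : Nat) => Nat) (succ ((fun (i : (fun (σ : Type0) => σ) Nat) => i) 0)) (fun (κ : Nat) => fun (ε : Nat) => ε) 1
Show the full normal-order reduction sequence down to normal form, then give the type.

reduction (normal order):
  elimNat (fun (w : Nat) => Nat) (succ ((fun (i : (fun (σ : Type0) => σ) Nat) => i) 0)) (fun (κ : Nat) => fun (ε : Nat) => ε) 1
  ~> (fun (w : Nat) => fun (i : Nat) => i) 0 (elimNat (fun (σ : Nat) => Nat) (succ ((fun (κ : (fun (ε : Type0) => ε) Nat) => κ) 0)) (fun (ω : Nat) => fun (f : Nat) => f) 0)
  ~> (fun (w : Nat) => w) (elimNat (fun (i : Nat) => Nat) (succ ((fun (σ : (fun (κ : Type0) => κ) Nat) => σ) 0)) (fun (ε : Nat) => fun (ω : Nat) => ω) 0)
  ~> elimNat (fun (w : Nat) => Nat) (succ ((fun (i : (fun (σ : Type0) => σ) Nat) => i) 0)) (fun (κ : Nat) => fun (ε : Nat) => ε) 0
  ~> succ ((fun (w : (fun (i : Type0) => i) Nat) => w) 0)
  ~> 1
the term's type:
  Nat


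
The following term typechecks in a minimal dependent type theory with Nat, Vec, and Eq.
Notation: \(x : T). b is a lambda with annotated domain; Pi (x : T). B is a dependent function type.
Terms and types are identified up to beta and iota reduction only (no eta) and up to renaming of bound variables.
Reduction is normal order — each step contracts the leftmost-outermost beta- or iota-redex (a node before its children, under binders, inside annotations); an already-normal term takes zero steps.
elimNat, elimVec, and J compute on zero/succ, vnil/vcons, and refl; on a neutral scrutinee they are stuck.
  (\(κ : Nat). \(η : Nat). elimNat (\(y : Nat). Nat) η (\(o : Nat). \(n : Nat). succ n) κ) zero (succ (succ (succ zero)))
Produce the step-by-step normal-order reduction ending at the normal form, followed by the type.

normal-order reduction:
  (\(κ : Nat). \(η : Nat). elimNat (\(y : Nat). Nat) η (\(o : Nat). \(n : Nat). succ n) κ) zero (succ (succ (succ zero)))
  ~> (\(κ : Nat). elimNat (\(η : Nat). Nat) κ (\(y : Nat). \(o : Nat). succ o) zero) (succ (succ (succ zero)))
  ~> elimNat (\(κ : Nat). Nat) (succ (succ (succ zero))) (\(η : Nat). \(y : Nat). succ y) zero
  ~> succ (succ (succ zero))
the term's type:
  Nat


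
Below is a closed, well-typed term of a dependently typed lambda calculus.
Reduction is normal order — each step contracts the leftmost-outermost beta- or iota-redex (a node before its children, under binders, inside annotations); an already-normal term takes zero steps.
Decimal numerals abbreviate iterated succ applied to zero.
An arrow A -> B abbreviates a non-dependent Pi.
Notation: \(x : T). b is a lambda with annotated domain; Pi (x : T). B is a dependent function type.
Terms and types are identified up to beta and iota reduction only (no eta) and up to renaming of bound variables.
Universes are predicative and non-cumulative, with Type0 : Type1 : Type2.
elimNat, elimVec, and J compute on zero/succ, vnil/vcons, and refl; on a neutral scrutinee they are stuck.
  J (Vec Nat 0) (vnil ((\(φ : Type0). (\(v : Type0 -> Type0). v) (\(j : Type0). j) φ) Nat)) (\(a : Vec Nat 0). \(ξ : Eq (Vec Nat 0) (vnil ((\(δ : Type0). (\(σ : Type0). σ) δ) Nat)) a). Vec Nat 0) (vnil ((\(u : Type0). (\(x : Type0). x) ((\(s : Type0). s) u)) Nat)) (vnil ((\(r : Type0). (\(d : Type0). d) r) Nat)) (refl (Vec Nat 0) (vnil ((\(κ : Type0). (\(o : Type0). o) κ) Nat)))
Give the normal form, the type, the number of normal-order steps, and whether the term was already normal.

resulting normal form:
  vnil Nat
type:
  Vec Nat 0
steps to reach normal form (normal order): 4
term was already normal: no
first contracted redex: a J iota-redex


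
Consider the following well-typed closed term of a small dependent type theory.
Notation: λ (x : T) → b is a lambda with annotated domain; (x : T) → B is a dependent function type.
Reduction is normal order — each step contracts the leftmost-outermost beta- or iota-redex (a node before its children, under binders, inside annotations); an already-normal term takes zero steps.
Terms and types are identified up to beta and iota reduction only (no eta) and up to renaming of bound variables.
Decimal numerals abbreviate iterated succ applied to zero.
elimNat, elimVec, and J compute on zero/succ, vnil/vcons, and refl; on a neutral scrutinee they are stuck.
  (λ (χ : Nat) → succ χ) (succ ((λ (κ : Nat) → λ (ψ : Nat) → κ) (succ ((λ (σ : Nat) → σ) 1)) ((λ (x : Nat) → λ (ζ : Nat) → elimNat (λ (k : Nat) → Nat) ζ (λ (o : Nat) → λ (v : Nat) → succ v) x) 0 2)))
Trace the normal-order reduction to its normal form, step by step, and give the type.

normal-order reduction sequence:
  (λ (χ : Nat) → succ χ) (succ ((λ (κ : Nat) → λ (ψ : Nat) → κ) (succ ((λ (σ : Nat) → σ) 1)) ((λ (x : Nat) → λ (ζ : Nat) → elimNat (λ (k : Nat) → Nat) ζ (λ (o : Nat) → λ (v : Nat) → succ v) x) 0 2)))
  ~> succ (succ ((λ (χ : Nat) → λ (κ : Nat) → χ) (succ ((λ (ψ : Nat) → ψ) 1)) ((λ (σ : Nat) → λ (x : Nat) → elimNat (λ (ζ : Nat) → Nat) x (λ (k : Nat) → λ (o : Nat) → succ o) σ) 0 2)))
  ~> succ (succ ((λ (χ : Nat) → succ ((λ (κ : Nat) → κ) 1)) ((λ (ψ : Nat) → λ (σ : Nat) → elimNat (λ (x : Nat) → Nat) σ (λ (ζ : Nat) → λ (k : Nat) → succ k) ψ) 0 2)))
  ~> succ (succ (succ ((λ (χ : Nat) → χ) 1)))
  ~> 4
inferred type:
  Nat


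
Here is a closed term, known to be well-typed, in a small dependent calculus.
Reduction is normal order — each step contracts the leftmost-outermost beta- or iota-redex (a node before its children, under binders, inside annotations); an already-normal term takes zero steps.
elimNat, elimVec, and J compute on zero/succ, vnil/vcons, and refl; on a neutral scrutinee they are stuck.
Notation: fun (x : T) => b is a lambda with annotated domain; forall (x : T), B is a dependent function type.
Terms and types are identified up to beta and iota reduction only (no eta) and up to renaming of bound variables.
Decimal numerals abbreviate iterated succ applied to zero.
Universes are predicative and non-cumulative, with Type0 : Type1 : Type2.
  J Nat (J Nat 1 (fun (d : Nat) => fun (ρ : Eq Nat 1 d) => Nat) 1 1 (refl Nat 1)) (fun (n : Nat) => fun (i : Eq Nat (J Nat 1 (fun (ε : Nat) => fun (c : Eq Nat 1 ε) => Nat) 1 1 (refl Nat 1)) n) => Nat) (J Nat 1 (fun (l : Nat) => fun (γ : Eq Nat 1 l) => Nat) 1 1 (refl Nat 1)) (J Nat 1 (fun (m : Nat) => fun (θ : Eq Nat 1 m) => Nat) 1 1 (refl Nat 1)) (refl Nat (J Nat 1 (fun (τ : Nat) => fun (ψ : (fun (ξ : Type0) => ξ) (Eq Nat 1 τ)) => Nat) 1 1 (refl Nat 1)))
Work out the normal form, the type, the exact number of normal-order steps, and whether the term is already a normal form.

resulting normal form:
  1
inferred type:
  Nat
normal-order step count: 2
already normal: no
first redex: a J iota-redex


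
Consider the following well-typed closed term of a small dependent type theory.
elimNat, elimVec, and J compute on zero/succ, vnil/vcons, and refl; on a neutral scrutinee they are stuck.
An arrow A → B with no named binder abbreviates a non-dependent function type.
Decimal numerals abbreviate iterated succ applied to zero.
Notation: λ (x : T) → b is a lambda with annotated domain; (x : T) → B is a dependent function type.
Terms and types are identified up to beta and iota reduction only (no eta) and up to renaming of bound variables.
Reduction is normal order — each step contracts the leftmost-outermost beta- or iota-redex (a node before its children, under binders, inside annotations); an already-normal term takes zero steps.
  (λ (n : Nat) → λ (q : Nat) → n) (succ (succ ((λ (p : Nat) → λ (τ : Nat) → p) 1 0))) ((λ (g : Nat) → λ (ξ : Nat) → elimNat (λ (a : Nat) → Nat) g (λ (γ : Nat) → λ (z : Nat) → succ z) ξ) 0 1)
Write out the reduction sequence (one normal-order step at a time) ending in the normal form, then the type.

reduction (normal order):
  (λ (n : Nat) → λ (q : Nat) → n) (succ (succ ((λ (p : Nat) → λ (τ : Nat) → p) 1 0))) ((λ (g : Nat) → λ (ξ : Nat) → elimNat (λ (a : Nat) → Nat) g (λ (γ : Nat) → λ (z : Nat) → succ z) ξ) 0 1)
  ~> (λ (n : Nat) → succ (succ ((λ (q : Nat) → λ (p : Nat) → q) 1 0))) ((λ (τ : Nat) → λ (g : Nat) → elimNat (λ (ξ : Nat) → Nat) τ (λ (a : Nat) → λ (γ : Nat) → succ γ) g) 0 1)
  ~> succ (succ ((λ (n : Nat) → λ (q : Nat) → n) 1 0))
  ~> succ (succ ((λ (n : Nat) → 1) 0))
  ~> 3
type:
  Nat


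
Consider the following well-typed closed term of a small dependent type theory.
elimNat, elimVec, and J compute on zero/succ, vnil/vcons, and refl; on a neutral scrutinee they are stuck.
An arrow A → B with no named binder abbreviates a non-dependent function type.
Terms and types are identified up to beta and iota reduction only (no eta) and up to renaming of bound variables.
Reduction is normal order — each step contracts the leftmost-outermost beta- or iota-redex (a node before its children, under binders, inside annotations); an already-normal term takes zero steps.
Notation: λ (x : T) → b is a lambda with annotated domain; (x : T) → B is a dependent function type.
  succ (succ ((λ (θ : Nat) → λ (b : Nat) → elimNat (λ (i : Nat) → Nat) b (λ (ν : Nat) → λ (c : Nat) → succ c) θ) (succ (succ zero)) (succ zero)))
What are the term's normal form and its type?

resulting normal form:
  succ (succ (succ (succ (succ zero))))
type:
  Nat
observation: 9 normal-order steps normalize the term, beginning with a beta-redex.


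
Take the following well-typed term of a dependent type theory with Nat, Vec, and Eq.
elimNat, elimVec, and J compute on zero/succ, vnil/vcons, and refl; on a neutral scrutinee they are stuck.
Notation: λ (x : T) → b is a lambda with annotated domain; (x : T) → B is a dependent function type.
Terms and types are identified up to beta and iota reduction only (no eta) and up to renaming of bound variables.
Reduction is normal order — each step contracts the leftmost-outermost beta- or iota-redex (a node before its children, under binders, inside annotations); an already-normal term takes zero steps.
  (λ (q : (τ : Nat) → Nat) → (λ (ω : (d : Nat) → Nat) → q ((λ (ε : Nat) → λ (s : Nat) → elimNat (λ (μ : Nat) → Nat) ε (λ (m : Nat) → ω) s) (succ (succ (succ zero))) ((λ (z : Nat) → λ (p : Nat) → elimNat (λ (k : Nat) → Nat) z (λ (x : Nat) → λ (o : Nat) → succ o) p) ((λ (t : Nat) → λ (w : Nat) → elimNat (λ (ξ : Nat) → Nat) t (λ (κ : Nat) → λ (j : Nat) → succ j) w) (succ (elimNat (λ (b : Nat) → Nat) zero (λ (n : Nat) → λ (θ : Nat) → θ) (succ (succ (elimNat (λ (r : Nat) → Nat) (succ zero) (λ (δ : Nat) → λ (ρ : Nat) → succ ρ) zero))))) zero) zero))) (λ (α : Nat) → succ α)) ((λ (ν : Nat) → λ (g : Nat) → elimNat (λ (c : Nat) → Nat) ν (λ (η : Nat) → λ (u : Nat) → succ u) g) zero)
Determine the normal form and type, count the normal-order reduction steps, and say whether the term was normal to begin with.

resulting normal form:
  succ (succ (succ (succ zero)))
type:
  Nat
normal-order step count: 40
term was already normal: no
first redex: a beta-redex


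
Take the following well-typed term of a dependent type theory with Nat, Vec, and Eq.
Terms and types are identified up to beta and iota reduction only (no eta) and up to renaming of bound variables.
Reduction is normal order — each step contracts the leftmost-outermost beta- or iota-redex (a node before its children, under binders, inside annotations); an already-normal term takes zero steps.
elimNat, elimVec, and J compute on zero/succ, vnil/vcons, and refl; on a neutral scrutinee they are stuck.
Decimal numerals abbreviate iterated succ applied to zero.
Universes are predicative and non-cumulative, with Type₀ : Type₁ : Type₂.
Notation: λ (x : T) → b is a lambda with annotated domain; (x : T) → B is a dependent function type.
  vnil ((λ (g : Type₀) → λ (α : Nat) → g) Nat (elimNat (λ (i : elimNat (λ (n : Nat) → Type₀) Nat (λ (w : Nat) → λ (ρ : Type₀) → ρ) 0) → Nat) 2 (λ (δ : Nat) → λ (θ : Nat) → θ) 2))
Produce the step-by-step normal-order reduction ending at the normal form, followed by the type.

normal-order reduction sequence:
  vnil ((λ (g : Type₀) → λ (α : Nat) → g) Nat (elimNat (λ (i : elimNat (λ (n : Nat) → Type₀) Nat (λ (w : Nat) → λ (ρ : Type₀) → ρ) 0) → Nat) 2 (λ (δ : Nat) → λ (θ : Nat) → θ) 2))
  ~> vnil ((λ (g : Nat) → Nat) (elimNat (λ (α : elimNat (λ (i : Nat) → Type₀) Nat (λ (n : Nat) → λ (w : Type₀) → w) 0) → Nat) 2 (λ (ρ : Nat) → λ (δ : Nat) → δ) 2))
  ~> vnil Nat
inferred type:
  Vec Nat 0


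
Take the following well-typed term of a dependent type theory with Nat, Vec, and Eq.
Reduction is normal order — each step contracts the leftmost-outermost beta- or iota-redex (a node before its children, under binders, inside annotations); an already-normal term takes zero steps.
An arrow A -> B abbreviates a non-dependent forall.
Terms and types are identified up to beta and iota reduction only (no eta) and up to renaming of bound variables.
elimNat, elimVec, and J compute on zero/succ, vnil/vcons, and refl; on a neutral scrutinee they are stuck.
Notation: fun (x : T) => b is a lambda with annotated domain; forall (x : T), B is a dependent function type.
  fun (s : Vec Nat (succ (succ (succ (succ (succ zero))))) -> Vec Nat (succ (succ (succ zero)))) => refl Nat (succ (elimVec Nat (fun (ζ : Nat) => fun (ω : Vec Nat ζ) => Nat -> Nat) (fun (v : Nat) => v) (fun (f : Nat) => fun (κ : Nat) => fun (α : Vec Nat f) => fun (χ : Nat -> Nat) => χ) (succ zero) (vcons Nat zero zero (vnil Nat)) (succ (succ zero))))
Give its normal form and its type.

reduced normal form:
  fun (s : Vec Nat (succ (succ (succ (succ (succ zero))))) -> Vec Nat (succ (succ (succ zero)))) => refl Nat (succ (succ (succ zero)))
the term's type:
  (Vec Nat (succ (succ (succ (succ (succ zero))))) -> Vec Nat (succ (succ (succ zero)))) -> Eq Nat (succ (succ (succ zero))) (succ (succ (succ zero)))
observation: the leftmost-outermost redex is an elimVec iota-redex, and normalization takes 7 steps.


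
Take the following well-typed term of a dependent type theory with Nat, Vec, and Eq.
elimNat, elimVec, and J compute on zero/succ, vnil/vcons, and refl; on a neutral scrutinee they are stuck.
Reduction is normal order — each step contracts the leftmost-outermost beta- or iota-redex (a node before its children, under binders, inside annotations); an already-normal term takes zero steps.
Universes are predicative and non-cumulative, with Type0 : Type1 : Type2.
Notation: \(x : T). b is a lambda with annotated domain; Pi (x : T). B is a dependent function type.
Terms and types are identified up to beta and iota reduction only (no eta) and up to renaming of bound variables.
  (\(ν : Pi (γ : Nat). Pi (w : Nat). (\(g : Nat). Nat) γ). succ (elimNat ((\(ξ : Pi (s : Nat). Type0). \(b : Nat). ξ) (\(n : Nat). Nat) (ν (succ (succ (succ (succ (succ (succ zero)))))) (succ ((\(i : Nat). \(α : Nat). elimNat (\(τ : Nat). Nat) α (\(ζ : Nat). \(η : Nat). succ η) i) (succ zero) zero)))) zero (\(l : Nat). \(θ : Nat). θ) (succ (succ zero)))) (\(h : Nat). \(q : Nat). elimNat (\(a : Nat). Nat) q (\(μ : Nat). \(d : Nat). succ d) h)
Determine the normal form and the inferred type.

resulting normal form:
  succ zero
type:
  Nat


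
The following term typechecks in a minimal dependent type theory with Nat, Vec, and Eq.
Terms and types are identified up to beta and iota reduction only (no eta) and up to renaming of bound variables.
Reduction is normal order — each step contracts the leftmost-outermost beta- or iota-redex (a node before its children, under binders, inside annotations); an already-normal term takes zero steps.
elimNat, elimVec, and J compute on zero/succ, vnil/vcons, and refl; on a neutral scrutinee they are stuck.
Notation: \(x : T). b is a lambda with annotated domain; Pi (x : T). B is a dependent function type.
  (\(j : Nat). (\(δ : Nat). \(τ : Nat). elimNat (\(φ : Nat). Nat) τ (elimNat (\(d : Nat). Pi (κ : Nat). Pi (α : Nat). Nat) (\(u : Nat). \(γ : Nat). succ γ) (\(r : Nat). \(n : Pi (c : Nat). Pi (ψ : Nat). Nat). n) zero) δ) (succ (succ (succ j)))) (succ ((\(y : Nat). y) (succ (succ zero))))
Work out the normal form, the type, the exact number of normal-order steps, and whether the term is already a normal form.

reduced normal form:
  \(j : Nat). succ (succ (succ (succ (succ (succ j)))))
inferred type:
  Pi (j : Nat). Nat
steps to reach normal form (normal order): 27
term was already normal: no
first redex: a beta-redex


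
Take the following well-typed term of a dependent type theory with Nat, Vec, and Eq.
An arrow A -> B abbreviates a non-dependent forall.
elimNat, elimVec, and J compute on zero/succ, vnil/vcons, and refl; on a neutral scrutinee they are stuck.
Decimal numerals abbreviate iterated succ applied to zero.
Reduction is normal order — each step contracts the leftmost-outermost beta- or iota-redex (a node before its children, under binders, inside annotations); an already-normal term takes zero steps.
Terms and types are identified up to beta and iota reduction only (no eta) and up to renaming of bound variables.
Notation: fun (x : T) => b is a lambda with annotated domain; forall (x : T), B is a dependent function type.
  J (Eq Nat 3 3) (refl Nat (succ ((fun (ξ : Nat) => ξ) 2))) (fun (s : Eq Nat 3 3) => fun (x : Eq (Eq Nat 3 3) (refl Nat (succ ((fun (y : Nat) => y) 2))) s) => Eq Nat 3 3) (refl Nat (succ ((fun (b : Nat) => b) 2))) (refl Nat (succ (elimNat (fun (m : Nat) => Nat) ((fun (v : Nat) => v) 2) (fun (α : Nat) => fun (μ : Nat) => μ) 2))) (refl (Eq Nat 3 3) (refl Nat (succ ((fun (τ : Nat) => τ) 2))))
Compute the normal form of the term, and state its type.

resulting normal form:
  refl Nat 3
inferred type:
  Eq Nat 3 3
observation: normalization takes exactly 2 steps under the normal-order strategy.


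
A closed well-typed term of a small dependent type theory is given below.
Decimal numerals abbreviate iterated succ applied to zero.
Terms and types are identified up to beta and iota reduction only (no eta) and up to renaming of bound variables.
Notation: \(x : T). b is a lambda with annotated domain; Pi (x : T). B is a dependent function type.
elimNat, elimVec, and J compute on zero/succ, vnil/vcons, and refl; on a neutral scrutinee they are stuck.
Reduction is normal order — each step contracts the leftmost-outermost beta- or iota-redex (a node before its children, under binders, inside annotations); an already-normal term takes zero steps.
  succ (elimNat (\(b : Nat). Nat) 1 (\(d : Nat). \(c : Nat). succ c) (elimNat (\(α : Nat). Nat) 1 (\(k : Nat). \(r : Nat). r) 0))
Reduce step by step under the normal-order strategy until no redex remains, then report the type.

normal-order reduction sequence:
  succ (elimNat (\(b : Nat). Nat) 1 (\(d : Nat). \(c : Nat). succ c) (elimNat (\(α : Nat). Nat) 1 (\(k : Nat). \(r : Nat). r) 0))
  ~> succ (elimNat (\(b : Nat). Nat) 1 (\(d : Nat). \(c : Nat). succ c) 1)
  ~> succ ((\(b : Nat). \(d : Nat). succ d) 0 (elimNat (\(c : Nat). Nat) 1 (\(α : Nat). \(k : Nat). succ k) 0))
  ~> succ ((\(b : Nat). succ b) (elimNat (\(d : Nat). Nat) 1 (\(c : Nat). \(α : Nat). succ α) 0))
  ~> succ (succ (elimNat (\(b : Nat). Nat) 1 (\(d : Nat). \(c : Nat). succ c) 0))
  ~> 3
inferred type:
  Nat


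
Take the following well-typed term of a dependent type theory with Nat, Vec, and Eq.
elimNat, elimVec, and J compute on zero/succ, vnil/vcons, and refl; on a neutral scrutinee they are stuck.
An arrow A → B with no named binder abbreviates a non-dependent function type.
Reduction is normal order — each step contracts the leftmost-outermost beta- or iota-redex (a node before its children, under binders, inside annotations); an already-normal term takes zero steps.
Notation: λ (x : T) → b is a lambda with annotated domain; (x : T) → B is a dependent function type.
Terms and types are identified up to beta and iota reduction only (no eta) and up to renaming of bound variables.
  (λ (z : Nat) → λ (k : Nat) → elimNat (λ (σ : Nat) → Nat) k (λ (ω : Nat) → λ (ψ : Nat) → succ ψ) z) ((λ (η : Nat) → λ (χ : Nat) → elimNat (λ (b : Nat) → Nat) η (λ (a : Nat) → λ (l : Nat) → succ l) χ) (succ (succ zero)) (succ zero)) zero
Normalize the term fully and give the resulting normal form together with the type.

reduced normal form:
  succ (succ (succ zero))
inferred type:
  Nat
observation: the leftmost-outermost redex is a beta-redex, and normalization takes 18 steps.


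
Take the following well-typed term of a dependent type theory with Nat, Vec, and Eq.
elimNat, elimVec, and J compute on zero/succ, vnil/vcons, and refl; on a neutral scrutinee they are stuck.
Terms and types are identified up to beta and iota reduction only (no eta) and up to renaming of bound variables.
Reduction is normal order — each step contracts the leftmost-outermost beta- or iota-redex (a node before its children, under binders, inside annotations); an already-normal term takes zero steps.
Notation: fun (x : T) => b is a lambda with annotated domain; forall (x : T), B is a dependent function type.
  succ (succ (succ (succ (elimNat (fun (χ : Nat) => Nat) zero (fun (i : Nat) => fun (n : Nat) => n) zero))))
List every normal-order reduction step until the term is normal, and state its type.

reduction (normal order):
  succ (succ (succ (succ (elimNat (fun (χ : Nat) => Nat) zero (fun (i : Nat) => fun (n : Nat) => n) zero))))
  ~> succ (succ (succ (succ zero)))
inferred type:
  Nat


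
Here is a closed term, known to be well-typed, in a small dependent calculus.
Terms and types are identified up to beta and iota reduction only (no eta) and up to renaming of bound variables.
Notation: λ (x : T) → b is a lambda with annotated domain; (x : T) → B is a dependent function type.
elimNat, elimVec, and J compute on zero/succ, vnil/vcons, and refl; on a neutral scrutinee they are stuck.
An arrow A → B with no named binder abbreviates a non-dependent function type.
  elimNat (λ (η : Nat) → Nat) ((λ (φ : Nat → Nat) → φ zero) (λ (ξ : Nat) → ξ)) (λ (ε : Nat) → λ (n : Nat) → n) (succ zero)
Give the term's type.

the term's type:
  Nat


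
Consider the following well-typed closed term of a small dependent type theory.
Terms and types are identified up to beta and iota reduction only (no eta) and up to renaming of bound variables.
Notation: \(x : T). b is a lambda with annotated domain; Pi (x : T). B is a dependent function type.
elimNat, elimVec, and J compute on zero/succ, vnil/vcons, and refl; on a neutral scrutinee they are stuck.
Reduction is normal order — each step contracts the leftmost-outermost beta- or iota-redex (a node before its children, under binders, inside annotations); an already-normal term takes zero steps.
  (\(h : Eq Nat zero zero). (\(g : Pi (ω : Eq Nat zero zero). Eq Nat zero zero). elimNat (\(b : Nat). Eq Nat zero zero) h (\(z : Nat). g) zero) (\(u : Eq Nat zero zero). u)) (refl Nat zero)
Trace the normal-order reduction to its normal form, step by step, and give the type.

normal-order reduction:
  (\(h : Eq Nat zero zero). (\(g : Pi (ω : Eq Nat zero zero). Eq Nat zero zero). elimNat (\(b : Nat). Eq Nat zero zero) h (\(z : Nat). g) zero) (\(u : Eq Nat zero zero). u)) (refl Nat zero)
  ~> (\(h : Pi (g : Eq Nat zero zero). Eq Nat zero zero). elimNat (\(ω : Nat). Eq Nat zero zero) (refl Nat zero) (\(b : Nat). h) zero) (\(z : Eq Nat zero zero). z)
  ~> elimNat (\(h : Nat). Eq Nat zero zero) (refl Nat zero) (\(g : Nat). \(ω : Eq Nat zero zero). ω) zero
  ~> refl Nat zero
inferred type:
  Eq Nat zero zero


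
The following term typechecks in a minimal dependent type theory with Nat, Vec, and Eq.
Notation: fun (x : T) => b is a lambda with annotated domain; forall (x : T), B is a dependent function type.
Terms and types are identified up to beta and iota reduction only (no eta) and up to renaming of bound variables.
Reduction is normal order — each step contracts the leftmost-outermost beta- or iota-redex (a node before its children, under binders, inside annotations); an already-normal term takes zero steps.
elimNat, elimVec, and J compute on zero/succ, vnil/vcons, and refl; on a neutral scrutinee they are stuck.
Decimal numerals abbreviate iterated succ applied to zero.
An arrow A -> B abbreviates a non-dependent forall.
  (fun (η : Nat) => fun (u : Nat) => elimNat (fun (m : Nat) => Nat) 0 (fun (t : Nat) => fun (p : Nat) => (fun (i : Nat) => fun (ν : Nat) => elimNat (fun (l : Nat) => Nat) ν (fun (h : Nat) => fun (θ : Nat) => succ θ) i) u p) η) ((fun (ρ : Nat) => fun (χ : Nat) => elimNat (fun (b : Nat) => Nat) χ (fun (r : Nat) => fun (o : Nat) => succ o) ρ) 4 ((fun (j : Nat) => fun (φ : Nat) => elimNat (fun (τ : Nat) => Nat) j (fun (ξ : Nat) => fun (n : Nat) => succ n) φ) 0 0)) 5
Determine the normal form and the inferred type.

reduced normal form:
  20
inferred type:
  Nat
observation: the leftmost-outermost redex is a beta-redex, and normalization takes 51 steps.


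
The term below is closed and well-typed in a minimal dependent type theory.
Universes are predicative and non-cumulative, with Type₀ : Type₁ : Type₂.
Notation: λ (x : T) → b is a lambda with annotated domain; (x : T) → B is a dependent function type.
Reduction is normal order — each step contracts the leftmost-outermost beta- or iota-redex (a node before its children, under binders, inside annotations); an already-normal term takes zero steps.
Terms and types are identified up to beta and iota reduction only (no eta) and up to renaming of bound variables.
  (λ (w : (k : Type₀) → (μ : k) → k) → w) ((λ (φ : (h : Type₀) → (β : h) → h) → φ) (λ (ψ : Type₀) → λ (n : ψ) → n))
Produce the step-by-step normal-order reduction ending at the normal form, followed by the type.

normal-order reduction:
  (λ (w : (k : Type₀) → (μ : k) → k) → w) ((λ (φ : (h : Type₀) → (β : h) → h) → φ) (λ (ψ : Type₀) → λ (n : ψ) → n))
  ~> (λ (w : (k : Type₀) → (μ : k) → k) → w) (λ (φ : Type₀) → λ (h : φ) → h)
  ~> λ (w : Type₀) → λ (k : w) → k
the term's type:
  (w : Type₀) → (k : w) → w


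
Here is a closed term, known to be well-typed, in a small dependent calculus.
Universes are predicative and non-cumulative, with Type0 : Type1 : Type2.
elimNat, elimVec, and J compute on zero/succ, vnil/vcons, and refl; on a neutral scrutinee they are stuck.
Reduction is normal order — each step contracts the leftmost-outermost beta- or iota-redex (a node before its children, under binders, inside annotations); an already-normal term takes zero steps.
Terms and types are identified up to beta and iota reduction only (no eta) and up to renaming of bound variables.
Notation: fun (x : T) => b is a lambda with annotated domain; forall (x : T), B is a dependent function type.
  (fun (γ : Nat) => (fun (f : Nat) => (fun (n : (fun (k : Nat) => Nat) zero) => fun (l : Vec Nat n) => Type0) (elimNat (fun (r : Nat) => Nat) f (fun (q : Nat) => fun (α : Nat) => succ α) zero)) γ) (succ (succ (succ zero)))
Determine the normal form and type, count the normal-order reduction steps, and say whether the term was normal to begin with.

normal form:
  fun (γ : Vec Nat (succ (succ (succ zero)))) => Type0
inferred type:
  forall (γ : Vec Nat (succ (succ (succ zero)))), Type1
reduction steps (normal order): 4
started in normal form: no
first redex: a beta-redex


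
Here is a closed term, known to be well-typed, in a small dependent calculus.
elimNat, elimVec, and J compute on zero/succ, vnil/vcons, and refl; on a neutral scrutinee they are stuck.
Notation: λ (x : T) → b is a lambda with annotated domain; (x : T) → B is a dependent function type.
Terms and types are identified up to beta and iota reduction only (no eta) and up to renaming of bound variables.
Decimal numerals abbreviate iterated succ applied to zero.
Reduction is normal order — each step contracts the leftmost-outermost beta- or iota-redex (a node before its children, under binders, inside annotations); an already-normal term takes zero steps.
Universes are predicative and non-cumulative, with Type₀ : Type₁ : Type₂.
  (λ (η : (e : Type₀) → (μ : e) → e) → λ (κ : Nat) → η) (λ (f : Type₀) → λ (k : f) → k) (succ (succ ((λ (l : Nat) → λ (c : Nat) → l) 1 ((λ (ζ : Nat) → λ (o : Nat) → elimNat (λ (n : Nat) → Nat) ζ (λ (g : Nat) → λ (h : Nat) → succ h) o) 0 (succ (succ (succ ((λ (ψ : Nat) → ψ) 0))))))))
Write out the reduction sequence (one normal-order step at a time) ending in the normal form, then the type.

reduction (normal order):
  (λ (η : (e : Type₀) → (μ : e) → e) → λ (κ : Nat) → η) (λ (f : Type₀) → λ (k : f) → k) (succ (succ ((λ (l : Nat) → λ (c : Nat) → l) 1 ((λ (ζ : Nat) → λ (o : Nat) → elimNat (λ (n : Nat) → Nat) ζ (λ (g : Nat) → λ (h : Nat) → succ h) o) 0 (succ (succ (succ ((λ (ψ : Nat) → ψ) 0))))))))
  ~> (λ (η : Nat) → λ (e : Type₀) → λ (μ : e) → μ) (succ (succ ((λ (κ : Nat) → λ (f : Nat) → κ) 1 ((λ (k : Nat) → λ (l : Nat) → elimNat (λ (c : Nat) → Nat) k (λ (ζ : Nat) → λ (o : Nat) → succ o) l) 0 (succ (succ (succ ((λ (n : Nat) → n) 0))))))))
  ~> λ (η : Type₀) → λ (e : η) → e
inferred type:
  (η : Type₀) → (e : η) → η


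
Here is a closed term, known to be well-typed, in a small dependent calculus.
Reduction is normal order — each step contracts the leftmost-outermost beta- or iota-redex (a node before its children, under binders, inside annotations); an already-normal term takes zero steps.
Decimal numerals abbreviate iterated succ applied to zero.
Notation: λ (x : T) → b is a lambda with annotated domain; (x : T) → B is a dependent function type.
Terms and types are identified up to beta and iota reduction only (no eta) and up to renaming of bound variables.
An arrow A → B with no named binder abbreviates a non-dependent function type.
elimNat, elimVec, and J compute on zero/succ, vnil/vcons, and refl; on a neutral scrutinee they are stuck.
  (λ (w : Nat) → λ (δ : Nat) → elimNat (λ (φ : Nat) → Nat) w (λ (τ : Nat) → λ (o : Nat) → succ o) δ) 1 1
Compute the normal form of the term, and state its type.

reduced normal form:
  2
the term's type:
  Nat
observation: reduction starts at a beta-redex, and 6 normal-order steps reach the normal form.


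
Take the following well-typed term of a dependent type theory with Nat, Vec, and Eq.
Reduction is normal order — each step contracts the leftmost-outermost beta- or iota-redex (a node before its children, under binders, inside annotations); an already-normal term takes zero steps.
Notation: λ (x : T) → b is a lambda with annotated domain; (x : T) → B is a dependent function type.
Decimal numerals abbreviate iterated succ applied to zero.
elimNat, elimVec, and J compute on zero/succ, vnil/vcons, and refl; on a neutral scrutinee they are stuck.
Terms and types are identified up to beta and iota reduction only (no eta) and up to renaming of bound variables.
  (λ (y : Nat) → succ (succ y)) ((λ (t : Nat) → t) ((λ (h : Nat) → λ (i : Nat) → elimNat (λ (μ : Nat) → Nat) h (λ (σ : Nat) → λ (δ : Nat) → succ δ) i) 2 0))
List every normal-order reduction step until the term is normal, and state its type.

normal-order reduction:
  (λ (y : Nat) → succ (succ y)) ((λ (t : Nat) → t) ((λ (h : Nat) → λ (i : Nat) → elimNat (λ (μ : Nat) → Nat) h (λ (σ : Nat) → λ (δ : Nat) → succ δ) i) 2 0))
  ~> succ (succ ((λ (y : Nat) → y) ((λ (t : Nat) → λ (h : Nat) → elimNat (λ (i : Nat) → Nat) t (λ (μ : Nat) → λ (σ : Nat) → succ σ) h) 2 0)))
  ~> succ (succ ((λ (y : Nat) → λ (t : Nat) → elimNat (λ (h : Nat) → Nat) y (λ (i : Nat) → λ (μ : Nat) → succ μ) t) 2 0))
  ~> succ (succ ((λ (y : Nat) → elimNat (λ (t : Nat) → Nat) 2 (λ (h : Nat) → λ (i : Nat) → succ i) y) 0))
  ~> succ (succ (elimNat (λ (y : Nat) → Nat) 2 (λ (t : Nat) → λ (h : Nat) → succ h) 0))
  ~> 4
the term's type:
  Nat


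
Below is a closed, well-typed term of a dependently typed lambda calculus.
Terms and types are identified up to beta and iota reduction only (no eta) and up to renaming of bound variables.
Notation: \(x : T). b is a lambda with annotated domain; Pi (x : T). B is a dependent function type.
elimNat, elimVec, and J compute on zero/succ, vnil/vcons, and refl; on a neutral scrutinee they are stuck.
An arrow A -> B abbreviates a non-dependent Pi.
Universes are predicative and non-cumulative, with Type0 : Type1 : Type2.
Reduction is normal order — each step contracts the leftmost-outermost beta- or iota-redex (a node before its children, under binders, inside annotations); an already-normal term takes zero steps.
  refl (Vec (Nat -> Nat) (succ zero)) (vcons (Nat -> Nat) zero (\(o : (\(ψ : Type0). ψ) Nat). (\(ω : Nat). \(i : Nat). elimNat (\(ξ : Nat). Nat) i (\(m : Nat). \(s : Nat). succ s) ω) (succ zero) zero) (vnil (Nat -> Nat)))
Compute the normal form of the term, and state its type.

reduced normal form:
  refl (Vec (Nat -> Nat) (succ zero)) (vcons (Nat -> Nat) zero (\(o : Nat). succ zero) (vnil (Nat -> Nat)))
inferred type:
  Eq (Vec (Nat -> Nat) (succ zero)) (vcons (Nat -> Nat) zero (\(o : Nat). succ zero) (vnil (Nat -> Nat))) (vcons (Nat -> Nat) zero (\(ψ : Nat). succ zero) (vnil (Nat -> Nat)))
observation: 7 normal-order steps separate the term from its normal form.


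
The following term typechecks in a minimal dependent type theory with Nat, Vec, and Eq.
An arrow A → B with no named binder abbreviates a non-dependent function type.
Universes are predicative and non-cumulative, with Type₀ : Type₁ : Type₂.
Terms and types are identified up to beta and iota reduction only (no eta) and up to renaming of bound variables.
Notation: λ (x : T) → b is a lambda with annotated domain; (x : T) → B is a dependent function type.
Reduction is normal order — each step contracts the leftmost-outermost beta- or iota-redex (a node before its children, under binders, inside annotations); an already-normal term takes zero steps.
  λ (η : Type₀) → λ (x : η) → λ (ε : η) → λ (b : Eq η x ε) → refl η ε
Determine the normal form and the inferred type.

normal form:
  λ (η : Type₀) → λ (x : η) → λ (ε : η) → λ (b : Eq η x ε) → refl η ε
type:
  (η : Type₀) → (x : η) → (ε : η) → Eq η x ε → Eq η ε ε
observation: no redex remains anywhere in the term; it is its own normal form.


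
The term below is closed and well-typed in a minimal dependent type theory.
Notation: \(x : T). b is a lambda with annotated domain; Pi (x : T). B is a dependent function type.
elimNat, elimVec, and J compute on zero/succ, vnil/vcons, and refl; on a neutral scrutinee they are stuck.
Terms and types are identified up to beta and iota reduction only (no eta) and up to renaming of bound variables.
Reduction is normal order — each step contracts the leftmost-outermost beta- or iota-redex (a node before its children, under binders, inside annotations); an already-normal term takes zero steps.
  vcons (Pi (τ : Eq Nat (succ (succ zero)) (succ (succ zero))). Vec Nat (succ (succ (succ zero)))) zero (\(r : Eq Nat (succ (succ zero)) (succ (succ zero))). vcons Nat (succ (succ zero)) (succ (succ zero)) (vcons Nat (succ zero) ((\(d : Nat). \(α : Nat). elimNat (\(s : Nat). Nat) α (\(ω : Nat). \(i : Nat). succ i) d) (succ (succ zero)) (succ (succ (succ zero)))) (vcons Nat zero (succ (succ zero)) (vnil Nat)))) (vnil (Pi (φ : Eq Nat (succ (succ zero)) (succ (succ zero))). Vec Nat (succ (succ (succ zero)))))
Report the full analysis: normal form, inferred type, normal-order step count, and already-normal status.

resulting normal form:
  vcons (Pi (τ : Eq Nat (succ (succ zero)) (succ (succ zero))). Vec Nat (succ (succ (succ zero)))) zero (\(r : Eq Nat (succ (succ zero)) (succ (succ zero))). vcons Nat (succ (succ zero)) (succ (succ zero)) (vcons Nat (succ zero) (succ (succ (succ (succ (succ zero))))) (vcons Nat zero (succ (succ zero)) (vnil Nat)))) (vnil (Pi (d : Eq Nat (succ (succ zero)) (succ (succ zero))). Vec Nat (succ (succ (succ zero)))))
the term's type:
  Vec (Pi (τ : Eq Nat (succ (succ zero)) (succ (succ zero))). Vec Nat (succ (succ (succ zero)))) (succ zero)
steps to reach normal form (normal order): 9
term was already normal: no
first redex: a beta-redex


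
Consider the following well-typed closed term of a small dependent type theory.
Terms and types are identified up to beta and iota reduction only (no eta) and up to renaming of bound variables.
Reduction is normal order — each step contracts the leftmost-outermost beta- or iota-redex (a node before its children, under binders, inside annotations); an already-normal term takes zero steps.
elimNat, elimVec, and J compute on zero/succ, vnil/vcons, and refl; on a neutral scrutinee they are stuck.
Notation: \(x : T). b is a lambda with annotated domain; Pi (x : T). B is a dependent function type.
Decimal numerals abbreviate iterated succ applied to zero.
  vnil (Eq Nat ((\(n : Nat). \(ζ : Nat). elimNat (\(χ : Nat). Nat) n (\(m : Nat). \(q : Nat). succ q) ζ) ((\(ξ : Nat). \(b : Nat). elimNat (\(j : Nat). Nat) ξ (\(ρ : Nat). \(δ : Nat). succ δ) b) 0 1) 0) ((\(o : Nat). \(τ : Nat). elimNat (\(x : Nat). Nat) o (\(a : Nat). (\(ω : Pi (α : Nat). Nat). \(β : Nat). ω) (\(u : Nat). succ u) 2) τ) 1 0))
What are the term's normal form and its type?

resulting normal form:
  vnil (Eq Nat 1 1)
inferred type:
  Vec (Eq Nat 1 1) 0
observation: the leftmost-outermost redex is a beta-redex, and normalization takes 12 steps.


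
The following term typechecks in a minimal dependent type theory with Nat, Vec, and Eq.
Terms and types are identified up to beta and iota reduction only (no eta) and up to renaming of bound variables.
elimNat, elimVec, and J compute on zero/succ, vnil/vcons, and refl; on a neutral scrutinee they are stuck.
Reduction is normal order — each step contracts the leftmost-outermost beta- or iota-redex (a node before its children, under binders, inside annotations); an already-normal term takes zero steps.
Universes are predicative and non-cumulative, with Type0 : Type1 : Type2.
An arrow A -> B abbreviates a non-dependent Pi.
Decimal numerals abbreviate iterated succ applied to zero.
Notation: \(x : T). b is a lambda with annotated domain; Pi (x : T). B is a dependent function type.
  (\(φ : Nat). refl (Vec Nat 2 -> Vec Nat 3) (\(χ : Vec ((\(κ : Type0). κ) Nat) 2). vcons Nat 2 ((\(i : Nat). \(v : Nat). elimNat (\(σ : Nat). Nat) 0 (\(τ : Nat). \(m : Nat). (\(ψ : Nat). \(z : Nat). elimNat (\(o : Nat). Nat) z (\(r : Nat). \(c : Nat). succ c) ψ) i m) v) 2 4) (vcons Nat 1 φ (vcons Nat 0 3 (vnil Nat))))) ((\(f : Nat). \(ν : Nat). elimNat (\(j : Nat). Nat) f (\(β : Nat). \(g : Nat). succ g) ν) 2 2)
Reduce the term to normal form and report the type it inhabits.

resulting normal form:
  refl (Vec Nat 2 -> Vec Nat 3) (\(φ : Vec Nat 2). vcons Nat 2 8 (vcons Nat 1 4 (vcons Nat 0 3 (vnil Nat))))
the term's type:
  Eq (Vec Nat 2 -> Vec Nat 3) (\(φ : Vec Nat 2). vcons Nat 2 8 (vcons Nat 1 4 (vcons Nat 0 3 (vnil Nat)))) (\(χ : Vec Nat 2). vcons Nat 2 8 (vcons Nat 1 4 (vcons Nat 0 3 (vnil Nat))))


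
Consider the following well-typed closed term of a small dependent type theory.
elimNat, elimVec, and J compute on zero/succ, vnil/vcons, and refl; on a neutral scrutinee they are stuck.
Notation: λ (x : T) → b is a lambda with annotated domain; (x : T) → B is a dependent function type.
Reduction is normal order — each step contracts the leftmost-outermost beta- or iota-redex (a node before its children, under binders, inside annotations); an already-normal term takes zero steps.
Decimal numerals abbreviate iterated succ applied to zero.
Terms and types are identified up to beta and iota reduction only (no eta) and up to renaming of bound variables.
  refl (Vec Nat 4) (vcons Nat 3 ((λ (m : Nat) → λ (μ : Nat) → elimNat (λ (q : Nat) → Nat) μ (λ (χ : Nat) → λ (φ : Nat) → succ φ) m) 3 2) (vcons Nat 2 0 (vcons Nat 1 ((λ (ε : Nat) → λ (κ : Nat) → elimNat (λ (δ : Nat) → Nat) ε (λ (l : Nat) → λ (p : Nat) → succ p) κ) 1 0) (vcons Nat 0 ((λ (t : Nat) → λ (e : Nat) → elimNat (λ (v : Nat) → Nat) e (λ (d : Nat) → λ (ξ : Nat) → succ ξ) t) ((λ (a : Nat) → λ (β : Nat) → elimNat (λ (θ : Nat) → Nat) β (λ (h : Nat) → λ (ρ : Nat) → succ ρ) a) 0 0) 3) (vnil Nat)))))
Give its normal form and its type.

reduced normal form:
  refl (Vec Nat 4) (vcons Nat 3 5 (vcons Nat 2 0 (vcons Nat 1 1 (vcons Nat 0 3 (vnil Nat)))))
inferred type:
  Eq (Vec Nat 4) (vcons Nat 3 5 (vcons Nat 2 0 (vcons Nat 1 1 (vcons Nat 0 3 (vnil Nat))))) (vcons Nat 3 5 (vcons Nat 2 0 (vcons Nat 1 1 (vcons Nat 0 3 (vnil Nat)))))
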